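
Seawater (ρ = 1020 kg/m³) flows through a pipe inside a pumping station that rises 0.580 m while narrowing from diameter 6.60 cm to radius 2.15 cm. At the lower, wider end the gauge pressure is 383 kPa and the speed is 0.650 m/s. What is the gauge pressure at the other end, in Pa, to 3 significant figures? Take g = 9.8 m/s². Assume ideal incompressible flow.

P₂ ≈ 376000 Pa

By continuity, v₂ = v₁·A₁/A₂ = 0.650·(34.2/14.5) = 1.53 m/s.
Energy conservation along the streamline gives P₂ = P₁ − ½ρ(v₂² − v₁²) − ρg(h₂ − h₁).
P₂ = 383000 + ½·1020·(0.650² − 1.53²) − 1020·9.8·(+0.580) = 383000 + (-980) − (5800) = 376000 Pa.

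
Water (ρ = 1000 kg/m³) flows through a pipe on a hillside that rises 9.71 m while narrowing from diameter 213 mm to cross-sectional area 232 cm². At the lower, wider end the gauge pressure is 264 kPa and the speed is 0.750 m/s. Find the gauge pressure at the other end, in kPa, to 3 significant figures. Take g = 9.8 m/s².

P₂ ≈ 168 kPa

Continuity gives A₁v₁ = A₂v₂, so v₂ = (356 cm²)/(232 cm²) × 0.750 m/s = 1.15 m/s.
Bernoulli: P₁ + ½ρv₁² + ρg h₁ = P₂ + ½ρv₂² + ρg h₂, so P₂ = P₁ + ½ρ(v₁² − v₂²) − ρg(h₂ − h₁).
P₂ = 264000 + ½·1000·(0.750² − 1.15²) − 1000·9.8·(+9.71) = 264000 + (-382) − (95200) = 168000 Pa.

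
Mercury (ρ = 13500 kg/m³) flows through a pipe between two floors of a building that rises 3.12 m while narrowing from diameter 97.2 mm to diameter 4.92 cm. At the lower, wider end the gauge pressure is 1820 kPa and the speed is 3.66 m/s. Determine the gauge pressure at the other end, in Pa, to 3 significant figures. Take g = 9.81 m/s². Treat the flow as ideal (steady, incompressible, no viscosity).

Mass conservation (A₁v₁ = A₂v₂) gives v₂ = 3.66 × 74.2/19.0 = 14.3 m/s.
Applying Bernoulli between the two ends and solving for P₂: P₂ = P₁ + ½ρ(v₁² − v₂²) − ρgΔh.
P₂ = 1820000 + ½·13500·(3.66² − 14.3²) − 13500·9.81·(+3.12) = 1820000 + (-1290000) − (413000) = 120000 Pa.

P₂ ≈ 120000 Pa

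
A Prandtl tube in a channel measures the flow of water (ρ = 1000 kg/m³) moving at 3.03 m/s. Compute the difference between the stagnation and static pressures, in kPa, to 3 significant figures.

At the stagnation point the flow is brought to rest, so Bernoulli gives P_stag − P_static = ½ρv².
ΔP = ½·1000·3.03² = 4590 Pa.

ΔP ≈ 4.59 kPa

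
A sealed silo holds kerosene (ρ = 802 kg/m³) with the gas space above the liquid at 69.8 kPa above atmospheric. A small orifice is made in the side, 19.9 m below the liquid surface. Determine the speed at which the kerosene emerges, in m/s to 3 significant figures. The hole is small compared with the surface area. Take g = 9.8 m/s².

Take point 1 at the surface (v₁ ≈ 0) and point 2 at the hole (at atmospheric pressure). Bernoulli: P₁ + ρg h = P_atm + ½ρv₂².
With P₁ − P_atm = 69800 Pa, v₂ = √(2gh + 2ΔP/ρ) = √(2·9.8·19.9 + 2·69800/802) = 23.8 m/s.

23.8 m/s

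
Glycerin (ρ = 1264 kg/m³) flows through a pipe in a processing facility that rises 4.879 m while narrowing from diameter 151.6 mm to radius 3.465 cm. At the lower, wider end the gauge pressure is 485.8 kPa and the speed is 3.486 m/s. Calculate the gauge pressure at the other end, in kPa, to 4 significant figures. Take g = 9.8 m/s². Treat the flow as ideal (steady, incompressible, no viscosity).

The volume flow rate is constant, so v₂ = (A₁/A₂)v₁ = (180.5/37.72)·3.486 = 16.68 m/s.
Applying Bernoulli between the two ends and solving for P₂: P₂ = P₁ + ½ρ(v₁² − v₂²) − ρgΔh.
P₂ = 485800 + ½·1264·(3.486² − 16.68²) − 1264·9.8·(+4.879) = 485800 + (-168200) − (60440) = 257200 Pa.

P₂ ≈ 257.2 kPa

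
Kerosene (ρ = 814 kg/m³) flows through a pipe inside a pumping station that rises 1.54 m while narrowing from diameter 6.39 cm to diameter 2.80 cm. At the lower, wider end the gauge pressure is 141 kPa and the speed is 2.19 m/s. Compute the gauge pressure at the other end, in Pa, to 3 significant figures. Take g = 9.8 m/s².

P₂ ≈ 77700 Pa

Continuity gives A₁v₁ = A₂v₂, so v₂ = (32.1 cm²)/(6.16 cm²) × 2.19 m/s = 11.4 m/s.
Applying Bernoulli between the two ends and solving for P₂: P₂ = P₁ + ½ρ(v₁² − v₂²) − ρgΔh.
P₂ = 141000 + ½·814·(2.19² − 11.4²) − 814·9.8·(+1.54) = 141000 + (-51000) − (12300) = 77700 Pa.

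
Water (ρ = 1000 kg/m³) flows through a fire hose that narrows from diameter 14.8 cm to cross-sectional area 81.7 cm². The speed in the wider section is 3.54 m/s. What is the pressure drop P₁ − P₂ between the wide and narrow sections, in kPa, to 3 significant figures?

ΔP = 21.5 kPa

The volume flow rate is constant, so v₂ = (A₁/A₂)v₁ = (172/81.7)·3.54 = 7.45 m/s.
Bernoulli (h₁ = h₂): P₁ − P₂ = ½ρ(v₂² − v₁²).
P₁ − P₂ = ½·1000·(7.45² − 3.54²) = ½·1000·43.0 = 21500 Pa.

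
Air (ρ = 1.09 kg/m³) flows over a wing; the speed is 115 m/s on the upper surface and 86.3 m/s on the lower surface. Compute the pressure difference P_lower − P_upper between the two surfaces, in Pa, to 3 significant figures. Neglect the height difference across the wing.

Bernoulli (same height): P_lower − P_upper = ½ρ(v_upper² − v_lower²).
ΔP = ½·1.09·(115² − 86.3²) = 3150 Pa.

ΔP ≈ 3150 Pa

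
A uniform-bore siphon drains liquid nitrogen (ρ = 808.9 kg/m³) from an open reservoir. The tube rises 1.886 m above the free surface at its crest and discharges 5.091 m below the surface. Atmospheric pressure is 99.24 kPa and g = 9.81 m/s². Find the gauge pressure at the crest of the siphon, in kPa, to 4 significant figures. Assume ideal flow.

Bernoulli surface→outlet gives ½v² = g·h_out, so v = √(2·9.81·5.091) = 9.994 m/s.
The bore is uniform, so the speed at the crest is the same v. Bernoulli surface→crest: P_atm = P_top + ½ρv² + ρg·h_top.
P_top = 99240 − ½·808.9·9.994² − 808.9·9.81·1.886 = 43880 Pa. So P_gauge = P_top − P_atm = -55360 Pa.

-55.36 kPa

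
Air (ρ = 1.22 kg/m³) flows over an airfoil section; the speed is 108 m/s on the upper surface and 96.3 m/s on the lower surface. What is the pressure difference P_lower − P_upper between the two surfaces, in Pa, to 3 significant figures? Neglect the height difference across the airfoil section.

With negligible Δh, P + ½ρv² is constant, so P_low − P_up = ½ρ(v_up² − v_low²).
ΔP = ½·1.22·(108² − 96.3²) = 1460 Pa.

ΔP ≈ 1460 Pa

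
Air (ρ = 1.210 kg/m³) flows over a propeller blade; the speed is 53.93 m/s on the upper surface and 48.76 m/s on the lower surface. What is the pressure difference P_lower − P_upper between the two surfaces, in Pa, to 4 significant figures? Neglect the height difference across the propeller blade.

With negligible Δh, P + ½ρv² is constant, so P_low − P_up = ½ρ(v_up² − v_low²).
ΔP = ½·1.210·(53.93² − 48.76²) = 321.2 Pa.

ΔP = 321.2 Pa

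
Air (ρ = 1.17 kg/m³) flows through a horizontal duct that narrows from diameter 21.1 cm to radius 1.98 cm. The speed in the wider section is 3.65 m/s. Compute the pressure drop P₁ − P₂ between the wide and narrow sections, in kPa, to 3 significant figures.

Continuity gives A₁v₁ = A₂v₂, so v₂ = (350 cm²)/(12.3 cm²) × 3.65 m/s = 104 m/s.
Bernoulli (h₁ = h₂): P₁ − P₂ = ½ρ(v₂² − v₁²).
P₁ − P₂ = ½·1.17·(104² − 3.65²) = ½·1.17·10700 = 6270 Pa.

6.27 kPa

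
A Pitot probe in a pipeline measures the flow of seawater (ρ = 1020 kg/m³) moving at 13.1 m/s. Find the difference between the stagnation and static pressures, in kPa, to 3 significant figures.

At the stagnation point the flow is brought to rest, so Bernoulli gives P_stag − P_static = ½ρv².
ΔP = ½·1020·13.1² = 87500 Pa.

ΔP ≈ 87.5 kPa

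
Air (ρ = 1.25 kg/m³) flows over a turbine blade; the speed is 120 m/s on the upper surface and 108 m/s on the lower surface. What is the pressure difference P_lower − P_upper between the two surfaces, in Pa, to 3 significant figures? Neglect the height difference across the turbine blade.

ΔP ≈ 1710 Pa

With negligible Δh, P + ½ρv² is constant, so P_low − P_up = ½ρ(v_up² − v_low²).
ΔP = ½·1.25·(120² − 108²) = 1710 Pa.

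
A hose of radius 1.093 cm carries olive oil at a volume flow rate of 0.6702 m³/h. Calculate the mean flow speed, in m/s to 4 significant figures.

Q = 0.6702 m³/h = 0.0001862 m³/s.
v = Q/A = 0.0001862 / 0.0003753 = 0.4960 m/s.

0.4960 m/s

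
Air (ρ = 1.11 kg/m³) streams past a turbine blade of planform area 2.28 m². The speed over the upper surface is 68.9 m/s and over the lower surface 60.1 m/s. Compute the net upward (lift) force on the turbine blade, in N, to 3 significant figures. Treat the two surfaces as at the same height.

1440 N

With equal heights on the two surfaces, Bernoulli gives P_lower − P_upper = ½ρ(v_upper² − v_lower²).
ΔP = ½·1.11·(68.9² − 60.1²) = 630 Pa.
Lift = ΔP · A = 630 × 2.28 = 1440 N.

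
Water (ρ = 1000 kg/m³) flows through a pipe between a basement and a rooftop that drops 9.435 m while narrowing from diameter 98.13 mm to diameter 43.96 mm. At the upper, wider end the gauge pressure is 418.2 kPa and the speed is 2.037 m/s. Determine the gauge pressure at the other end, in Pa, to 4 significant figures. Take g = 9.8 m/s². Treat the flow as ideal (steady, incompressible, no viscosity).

P₂ = 461200 Pa

The volume flow rate is constant, so v₂ = (A₁/A₂)v₁ = (75.63/15.18)·2.037 = 10.15 m/s.
Applying Bernoulli between the two ends and solving for P₂: P₂ = P₁ + ½ρ(v₁² − v₂²) − ρgΔh.
P₂ = 418200 + ½·1000·(2.037² − 10.15²) − 1000·9.8·(−9.435) = 418200 + (-49440) − (-92460) = 461200 Pa.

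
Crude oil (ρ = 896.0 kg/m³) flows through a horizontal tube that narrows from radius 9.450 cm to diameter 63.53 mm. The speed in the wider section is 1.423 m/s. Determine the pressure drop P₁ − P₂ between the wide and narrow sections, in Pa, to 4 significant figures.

The volume flow rate is constant, so v₂ = (A₁/A₂)v₁ = (280.6/31.70)·1.423 = 12.59 m/s.
Bernoulli (h₁ = h₂): P₁ − P₂ = ½ρ(v₂² − v₁²).
P₁ − P₂ = ½·896.0·(12.59² − 1.423²) = ½·896.0·156.6 = 70150 Pa.

ΔP ≈ 70150 Pa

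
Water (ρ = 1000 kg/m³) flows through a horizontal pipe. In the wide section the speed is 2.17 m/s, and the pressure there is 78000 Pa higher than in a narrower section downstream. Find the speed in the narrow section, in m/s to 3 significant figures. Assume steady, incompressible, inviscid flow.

12.7 m/s

Horizontal Bernoulli: P₁ + ½ρv₁² = P₂ + ½ρv₂², so v₂² = v₁² + 2(P₁ − P₂)/ρ.
v₂ = √(2.17² + 2·78000/1000) = √(4.71 + 156) = 12.7 m/s.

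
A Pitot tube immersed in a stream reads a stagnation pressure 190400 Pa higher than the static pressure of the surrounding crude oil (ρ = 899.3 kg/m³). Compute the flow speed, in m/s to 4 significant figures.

20.58 m/s

The dynamic pressure equals the rise in static pressure at the stagnation point: ΔP = ½ρv².
v = √(2ΔP/ρ) = √(2·190400/899.3) = 20.58 m/s.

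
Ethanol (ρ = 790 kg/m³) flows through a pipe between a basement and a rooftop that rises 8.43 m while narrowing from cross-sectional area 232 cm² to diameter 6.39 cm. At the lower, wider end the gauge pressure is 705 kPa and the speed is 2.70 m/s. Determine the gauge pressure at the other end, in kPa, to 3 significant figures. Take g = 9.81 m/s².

P₂ ≈ 492 kPa

The volume flow rate is constant, so v₂ = (A₁/A₂)v₁ = (232/32.1)·2.70 = 19.5 m/s.
Applying Bernoulli between the two ends and solving for P₂: P₂ = P₁ + ½ρ(v₁² − v₂²) − ρgΔh.
P₂ = 705000 + ½·790·(2.70² − 19.5²) − 790·9.81·(+8.43) = 705000 + (-148000) − (65300) = 492000 Pa.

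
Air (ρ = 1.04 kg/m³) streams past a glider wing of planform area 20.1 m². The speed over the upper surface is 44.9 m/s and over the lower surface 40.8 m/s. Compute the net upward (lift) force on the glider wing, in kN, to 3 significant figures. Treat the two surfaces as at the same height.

F = 3.67 kN

The faster flow above has the lower pressure; Bernoulli (same height) gives ΔP = ½ρ(v_up² − v_low²).
ΔP = ½·1.04·(44.9² − 40.8²) = 183 Pa.
Lift = ΔP · A = 183 × 20.1 = 3670 N.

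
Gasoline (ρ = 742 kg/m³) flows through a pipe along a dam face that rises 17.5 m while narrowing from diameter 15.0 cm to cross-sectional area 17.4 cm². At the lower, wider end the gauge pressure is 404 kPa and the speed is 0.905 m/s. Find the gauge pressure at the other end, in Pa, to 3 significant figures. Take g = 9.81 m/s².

246000 Pa

By continuity, v₂ = v₁·A₁/A₂ = 0.905·(177/17.4) = 9.19 m/s.
Bernoulli: P₁ + ½ρv₁² + ρg h₁ = P₂ + ½ρv₂² + ρg h₂, so P₂ = P₁ + ½ρ(v₁² − v₂²) − ρg(h₂ − h₁).
P₂ = 404000 + ½·742·(0.905² − 9.19²) − 742·9.81·(+17.5) = 404000 + (-31000) − (127000) = 246000 Pa.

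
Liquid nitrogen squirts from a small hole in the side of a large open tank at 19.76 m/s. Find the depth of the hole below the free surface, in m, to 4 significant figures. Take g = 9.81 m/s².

h ≈ 19.90 m

For a small hole in a large open tank, ½v² = gh, giving h = v²/(2g).
h = 19.76²/(2·9.81) = 390.5/19.62 = 19.90 m.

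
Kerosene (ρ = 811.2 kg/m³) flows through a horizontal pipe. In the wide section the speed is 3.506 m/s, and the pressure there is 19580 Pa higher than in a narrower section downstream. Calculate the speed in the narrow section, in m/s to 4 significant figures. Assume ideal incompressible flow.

With h₁ = h₂, rearranging Bernoulli gives v₂ = √(v₁² + 2ΔP/ρ).
v₂ = √(3.506² + 2·19580/811.2) = √(12.29 + 48.27) = 7.782 m/s.

v₂ = 7.782 m/s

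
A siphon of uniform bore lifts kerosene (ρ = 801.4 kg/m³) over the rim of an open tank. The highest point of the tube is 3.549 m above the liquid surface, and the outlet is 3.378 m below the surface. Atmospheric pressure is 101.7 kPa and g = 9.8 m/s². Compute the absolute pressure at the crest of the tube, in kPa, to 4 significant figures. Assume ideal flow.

The outlet speed comes from Torricelli: v = √(2g·3.378) = 8.137 m/s.
With constant cross-section the crest speed equals v; applying Bernoulli from the surface up to the crest, P_top = P_atm − ½ρv² − ρg·h_top.
P_top = 101700 − ½·801.4·8.137² − 801.4·9.8·3.549 = 47300 Pa.

P_top = 47.30 kPa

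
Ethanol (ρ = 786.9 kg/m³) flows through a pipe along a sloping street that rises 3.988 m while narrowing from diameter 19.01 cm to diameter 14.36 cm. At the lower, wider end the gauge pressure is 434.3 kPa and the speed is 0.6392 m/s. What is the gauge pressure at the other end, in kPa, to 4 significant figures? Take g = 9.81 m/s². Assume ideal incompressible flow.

P₂ ≈ 403.2 kPa

Continuity gives A₁v₁ = A₂v₂, so v₂ = (283.8 cm²)/(162.0 cm²) × 0.6392 m/s = 1.120 m/s.
Energy conservation along the streamline gives P₂ = P₁ − ½ρ(v₂² − v₁²) − ρg(h₂ − h₁).
P₂ = 434300 + ½·786.9·(0.6392² − 1.120²) − 786.9·9.81·(+3.988) = 434300 + (-333.0) − (30790) = 403200 Pa.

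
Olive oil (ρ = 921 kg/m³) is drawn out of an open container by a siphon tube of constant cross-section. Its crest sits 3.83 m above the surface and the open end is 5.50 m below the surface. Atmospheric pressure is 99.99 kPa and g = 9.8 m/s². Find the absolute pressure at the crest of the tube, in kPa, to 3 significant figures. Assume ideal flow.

From the surface to the outlet (both open to atmosphere, surface at rest): v = √(2g·h_out) = √(2·9.8·5.50) = 10.4 m/s.
Continuity keeps v the same throughout the tube; from surface to crest, P_atm + 0 = P_top + ½ρv² + ρg·h_top.
P_top = 99990 − ½·921·10.4² − 921·9.8·3.83 = 15800 Pa.

15.8 kPa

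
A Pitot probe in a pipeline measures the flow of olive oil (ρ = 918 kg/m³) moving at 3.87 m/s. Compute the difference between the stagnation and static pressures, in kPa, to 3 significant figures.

The dynamic pressure equals the rise in static pressure at the stagnation point: ΔP = ½ρv².
ΔP = ½·918·3.87² = 6870 Pa.

ΔP ≈ 6.87 kPa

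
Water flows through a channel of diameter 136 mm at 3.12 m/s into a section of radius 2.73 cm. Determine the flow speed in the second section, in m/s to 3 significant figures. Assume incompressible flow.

By continuity, v₂ = v₁·A₁/A₂ = 3.12·(145/23.4) = 19.4 m/s.

19.4 m/s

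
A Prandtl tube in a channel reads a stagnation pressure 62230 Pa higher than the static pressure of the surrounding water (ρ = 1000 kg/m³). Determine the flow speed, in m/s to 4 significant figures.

v ≈ 11.16 m/s

Bernoulli between the free stream and the stagnation point: ½ρv² = P_stag − P_static.
v = √(2ΔP/ρ) = √(2·62230/1000) = 11.16 m/s.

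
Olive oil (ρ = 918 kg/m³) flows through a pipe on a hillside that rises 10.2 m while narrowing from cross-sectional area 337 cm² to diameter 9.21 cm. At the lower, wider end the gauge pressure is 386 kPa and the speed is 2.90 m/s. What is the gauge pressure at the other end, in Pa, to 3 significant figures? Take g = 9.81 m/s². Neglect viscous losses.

199000 Pa

By continuity, v₂ = v₁·A₁/A₂ = 2.90·(337/66.6) = 14.7 m/s.
Bernoulli: P₁ + ½ρv₁² + ρg h₁ = P₂ + ½ρv₂² + ρg h₂, so P₂ = P₁ + ½ρ(v₁² − v₂²) − ρg(h₂ − h₁).
P₂ = 386000 + ½·918·(2.90² − 14.7²) − 918·9.81·(+10.2) = 386000 + (-94900) − (91900) = 199000 Pa.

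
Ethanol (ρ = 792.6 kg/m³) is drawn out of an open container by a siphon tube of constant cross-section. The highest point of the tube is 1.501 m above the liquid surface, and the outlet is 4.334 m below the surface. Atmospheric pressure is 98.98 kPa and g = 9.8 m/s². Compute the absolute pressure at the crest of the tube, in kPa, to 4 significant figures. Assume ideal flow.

Bernoulli surface→outlet gives ½v² = g·h_out, so v = √(2·9.8·4.334) = 9.217 m/s.
Continuity keeps v the same throughout the tube; from surface to crest, P_atm + 0 = P_top + ½ρv² + ρg·h_top.
P_top = 98980 − ½·792.6·9.217² − 792.6·9.8·1.501 = 53660 Pa.

P_top ≈ 53.66 kPa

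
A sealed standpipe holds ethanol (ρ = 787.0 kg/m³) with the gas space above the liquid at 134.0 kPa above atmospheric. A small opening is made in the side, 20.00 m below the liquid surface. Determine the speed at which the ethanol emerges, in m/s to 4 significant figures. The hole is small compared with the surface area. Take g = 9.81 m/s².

v = 27.07 m/s

Take point 1 at the surface (v₁ ≈ 0) and point 2 at the hole (at atmospheric pressure). Bernoulli: P₁ + ρg h = P_atm + ½ρv₂².
With P₁ − P_atm = 134000 Pa, v₂ = √(2gh + 2ΔP/ρ) = √(2·9.81·20.00 + 2·134000/787.0) = 27.07 m/s.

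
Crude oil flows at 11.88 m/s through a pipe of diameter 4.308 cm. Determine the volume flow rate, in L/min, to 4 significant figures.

Q ≈ 1039 L/min

Q = A·v = 0.001458 m² × 11.88 m/s = 0.01732 m³/s.
Converting: 0.01732 m³/s × 60000 = 1039 L/min.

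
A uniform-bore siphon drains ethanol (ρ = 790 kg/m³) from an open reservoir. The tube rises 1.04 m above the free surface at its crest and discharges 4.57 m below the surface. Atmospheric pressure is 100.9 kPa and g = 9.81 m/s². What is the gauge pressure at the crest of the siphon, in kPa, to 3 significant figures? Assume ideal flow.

P_gauge ≈ -43.5 kPa

From the surface to the outlet (both open to atmosphere, surface at rest): v = √(2g·h_out) = √(2·9.81·4.57) = 9.47 m/s.
The bore is uniform, so the speed at the crest is the same v. Bernoulli surface→crest: P_atm = P_top + ½ρv² + ρg·h_top.
P_top = 100900 − ½·790·9.47² − 790·9.81·1.04 = 57400 Pa. So P_gauge = P_top − P_atm = -43500 Pa.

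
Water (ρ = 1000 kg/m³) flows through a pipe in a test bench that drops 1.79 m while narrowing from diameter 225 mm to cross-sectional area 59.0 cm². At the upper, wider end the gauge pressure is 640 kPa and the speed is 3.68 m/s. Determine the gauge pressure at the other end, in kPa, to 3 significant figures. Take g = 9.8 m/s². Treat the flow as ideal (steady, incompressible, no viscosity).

By continuity, v₂ = v₁·A₁/A₂ = 3.68·(398/59.0) = 24.8 m/s.
Bernoulli: P₁ + ½ρv₁² + ρg h₁ = P₂ + ½ρv₂² + ρg h₂, so P₂ = P₁ + ½ρ(v₁² − v₂²) − ρg(h₂ − h₁).
P₂ = 640000 + ½·1000·(3.68² − 24.8²) − 1000·9.8·(−1.79) = 640000 + (-301000) − (-17500) = 357000 Pa.

P₂ ≈ 357 kPa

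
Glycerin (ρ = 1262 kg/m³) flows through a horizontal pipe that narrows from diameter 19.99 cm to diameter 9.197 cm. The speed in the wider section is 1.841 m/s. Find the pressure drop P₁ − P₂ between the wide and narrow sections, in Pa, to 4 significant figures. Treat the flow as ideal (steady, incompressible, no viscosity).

ΔP = 45590 Pa

By continuity, v₂ = v₁·A₁/A₂ = 1.841·(313.8/66.43) = 8.697 m/s.
Along the horizontal streamline, P + ½ρv² is constant.
P₁ − P₂ = ½·1262·(8.697² − 1.841²) = ½·1262·72.25 = 45590 Pa.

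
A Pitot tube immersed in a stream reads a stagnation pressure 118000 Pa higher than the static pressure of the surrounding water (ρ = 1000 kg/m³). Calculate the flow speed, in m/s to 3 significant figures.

At the stagnation point the flow is brought to rest, so Bernoulli gives P_stag − P_static = ½ρv².
v = √(2ΔP/ρ) = √(2·118000/1000) = 15.4 m/s.

v ≈ 15.4 m/s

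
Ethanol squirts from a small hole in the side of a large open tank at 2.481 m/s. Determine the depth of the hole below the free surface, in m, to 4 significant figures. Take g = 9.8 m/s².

h ≈ 0.3140 m

Torricelli: v = √(2gh), so h = v²/(2g).
h = 2.481²/(2·9.8) = 6.155/19.60 = 0.3140 m.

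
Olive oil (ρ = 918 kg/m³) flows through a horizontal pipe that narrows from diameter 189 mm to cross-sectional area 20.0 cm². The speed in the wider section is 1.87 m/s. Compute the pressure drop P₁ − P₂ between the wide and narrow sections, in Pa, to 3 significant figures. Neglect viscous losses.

By continuity, v₂ = v₁·A₁/A₂ = 1.87·(281/20.0) = 26.2 m/s.
Along the horizontal streamline, P + ½ρv² is constant.
P₁ − P₂ = ½·918·(26.2² − 1.87²) = ½·918·685 = 314000 Pa.

ΔP ≈ 314000 Pa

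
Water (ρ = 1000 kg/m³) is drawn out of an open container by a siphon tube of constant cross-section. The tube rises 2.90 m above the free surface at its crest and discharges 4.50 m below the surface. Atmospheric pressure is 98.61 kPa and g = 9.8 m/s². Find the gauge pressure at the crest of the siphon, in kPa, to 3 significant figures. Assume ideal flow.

The outlet speed comes from Torricelli: v = √(2g·4.50) = 9.39 m/s.
Continuity keeps v the same throughout the tube; from surface to crest, P_atm + 0 = P_top + ½ρv² + ρg·h_top.
P_top = 98610 − ½·1000·9.39² − 1000·9.8·2.90 = 26100 Pa. So P_gauge = P_top − P_atm = -72500 Pa.

P_gauge = -72.5 kPa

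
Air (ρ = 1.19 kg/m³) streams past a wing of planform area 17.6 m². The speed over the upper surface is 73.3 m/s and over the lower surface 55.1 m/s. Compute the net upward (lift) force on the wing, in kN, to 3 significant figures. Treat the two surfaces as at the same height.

From P + ½ρv² = const at equal height, P_low − P_up = ½ρ(v_up² − v_low²).
ΔP = ½·1.19·(73.3² − 55.1²) = 1390 Pa.
Lift = ΔP · A = 1390 × 17.6 = 24500 N.

F ≈ 24.5 kN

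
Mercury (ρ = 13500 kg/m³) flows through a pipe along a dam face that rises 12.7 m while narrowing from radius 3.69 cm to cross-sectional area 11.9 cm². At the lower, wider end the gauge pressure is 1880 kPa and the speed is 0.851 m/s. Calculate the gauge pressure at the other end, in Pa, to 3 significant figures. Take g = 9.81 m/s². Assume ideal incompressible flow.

P₂ ≈ 140000 Pa

Continuity gives A₁v₁ = A₂v₂, so v₂ = (42.8 cm²)/(11.9 cm²) × 0.851 m/s = 3.06 m/s.
Bernoulli: P₁ + ½ρv₁² + ρg h₁ = P₂ + ½ρv₂² + ρg h₂, so P₂ = P₁ + ½ρ(v₁² − v₂²) − ρg(h₂ − h₁).
P₂ = 1880000 + ½·13500·(0.851² − 3.06²) − 13500·9.81·(+12.7) = 1880000 + (-58300) − (1680000) = 140000 Pa.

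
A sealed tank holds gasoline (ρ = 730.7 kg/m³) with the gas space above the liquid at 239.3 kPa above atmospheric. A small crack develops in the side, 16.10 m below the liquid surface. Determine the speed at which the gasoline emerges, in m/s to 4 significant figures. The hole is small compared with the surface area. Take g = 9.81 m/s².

Take point 1 at the surface (v₁ ≈ 0) and point 2 at the hole (at atmospheric pressure). Bernoulli: P₁ + ρg h = P_atm + ½ρv₂².
With P₁ − P_atm = 239300 Pa, v₂ = √(2gh + 2ΔP/ρ) = √(2·9.81·16.10 + 2·239300/730.7) = 31.16 m/s.

v ≈ 31.16 m/s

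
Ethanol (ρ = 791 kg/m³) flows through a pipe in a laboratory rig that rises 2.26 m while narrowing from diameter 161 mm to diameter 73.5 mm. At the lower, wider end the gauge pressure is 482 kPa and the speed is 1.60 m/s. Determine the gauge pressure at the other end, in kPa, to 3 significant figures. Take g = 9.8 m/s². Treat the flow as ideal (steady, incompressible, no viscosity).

P₂ = 442 kPa

By continuity, v₂ = v₁·A₁/A₂ = 1.60·(204/42.4) = 7.68 m/s.
Bernoulli: P₁ + ½ρv₁² + ρg h₁ = P₂ + ½ρv₂² + ρg h₂, so P₂ = P₁ + ½ρ(v₁² − v₂²) − ρg(h₂ − h₁).
P₂ = 482000 + ½·791·(1.60² − 7.68²) − 791·9.8·(+2.26) = 482000 + (-22300) − (17500) = 442000 Pa.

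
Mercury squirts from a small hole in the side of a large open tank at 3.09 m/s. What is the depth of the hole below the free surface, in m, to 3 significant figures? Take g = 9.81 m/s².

h = 0.487 m

For a small hole in a large open tank, ½v² = gh, giving h = v²/(2g).
h = 3.09²/(2·9.81) = 9.55/19.62 = 0.487 m.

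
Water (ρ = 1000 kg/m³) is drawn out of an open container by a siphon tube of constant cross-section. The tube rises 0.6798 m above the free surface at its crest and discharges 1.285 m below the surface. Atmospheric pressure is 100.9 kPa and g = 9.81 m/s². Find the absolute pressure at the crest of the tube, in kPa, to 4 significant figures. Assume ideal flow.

The outlet speed comes from Torricelli: v = √(2g·1.285) = 5.021 m/s.
With constant cross-section the crest speed equals v; applying Bernoulli from the surface up to the crest, P_top = P_atm − ½ρv² − ρg·h_top.
P_top = 100900 − ½·1000·5.021² − 1000·9.81·0.6798 = 81630 Pa.

P_top = 81.63 kPa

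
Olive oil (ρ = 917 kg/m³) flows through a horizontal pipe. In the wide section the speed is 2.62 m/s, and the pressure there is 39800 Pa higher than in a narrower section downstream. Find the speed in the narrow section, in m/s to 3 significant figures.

v₂ ≈ 9.68 m/s

With h₁ = h₂, rearranging Bernoulli gives v₂ = √(v₁² + 2ΔP/ρ).
v₂ = √(2.62² + 2·39800/917) = √(6.86 + 86.8) = 9.68 m/s.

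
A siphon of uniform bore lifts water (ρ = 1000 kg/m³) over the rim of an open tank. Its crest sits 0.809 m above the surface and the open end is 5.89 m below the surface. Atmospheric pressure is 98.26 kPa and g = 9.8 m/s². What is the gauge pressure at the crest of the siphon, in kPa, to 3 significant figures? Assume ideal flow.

Bernoulli surface→outlet gives ½v² = g·h_out, so v = √(2·9.8·5.89) = 10.7 m/s.
The bore is uniform, so the speed at the crest is the same v. Bernoulli surface→crest: P_atm = P_top + ½ρv² + ρg·h_top.
P_top = 98260 − ½·1000·10.7² − 1000·9.8·0.809 = 32600 Pa. So P_gauge = P_top − P_atm = -65700 Pa.

-65.7 kPa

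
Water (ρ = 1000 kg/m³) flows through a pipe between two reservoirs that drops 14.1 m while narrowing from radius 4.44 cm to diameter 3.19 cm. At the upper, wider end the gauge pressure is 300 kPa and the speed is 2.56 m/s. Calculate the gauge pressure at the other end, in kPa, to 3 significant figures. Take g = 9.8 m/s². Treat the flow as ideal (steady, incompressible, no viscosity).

P₂ ≈ 245 kPa

By continuity, v₂ = v₁·A₁/A₂ = 2.56·(61.9/7.99) = 19.8 m/s.
Energy conservation along the streamline gives P₂ = P₁ − ½ρ(v₂² − v₁²) − ρg(h₂ − h₁).
P₂ = 300000 + ½·1000·(2.56² − 19.8²) − 1000·9.8·(−14.1) = 300000 + (-193000) − (-138000) = 245000 Pa.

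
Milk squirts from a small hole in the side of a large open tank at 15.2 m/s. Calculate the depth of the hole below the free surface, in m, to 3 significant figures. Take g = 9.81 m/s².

h ≈ 11.8 m

For a small hole in a large open tank, ½v² = gh, giving h = v²/(2g).
h = 15.2²/(2·9.81) = 231/19.62 = 11.8 m.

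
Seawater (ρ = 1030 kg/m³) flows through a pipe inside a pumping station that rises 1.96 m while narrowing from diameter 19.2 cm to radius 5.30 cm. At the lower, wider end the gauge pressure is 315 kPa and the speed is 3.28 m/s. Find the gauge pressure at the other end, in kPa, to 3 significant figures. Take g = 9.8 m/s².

P₂ = 241 kPa

Mass conservation (A₁v₁ = A₂v₂) gives v₂ = 3.28 × 290/88.2 = 10.8 m/s.
Energy conservation along the streamline gives P₂ = P₁ − ½ρ(v₂² − v₁²) − ρg(h₂ − h₁).
P₂ = 315000 + ½·1030·(3.28² − 10.8²) − 1030·9.8·(+1.96) = 315000 + (-54100) − (19800) = 241000 Pa.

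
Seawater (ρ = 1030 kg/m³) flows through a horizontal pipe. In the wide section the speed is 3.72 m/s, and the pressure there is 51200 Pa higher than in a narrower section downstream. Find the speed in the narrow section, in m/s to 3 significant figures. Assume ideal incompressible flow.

v₂ ≈ 10.6 m/s

Horizontal Bernoulli: P₁ + ½ρv₁² = P₂ + ½ρv₂², so v₂² = v₁² + 2(P₁ − P₂)/ρ.
v₂ = √(3.72² + 2·51200/1030) = √(13.8 + 99.4) = 10.6 m/s.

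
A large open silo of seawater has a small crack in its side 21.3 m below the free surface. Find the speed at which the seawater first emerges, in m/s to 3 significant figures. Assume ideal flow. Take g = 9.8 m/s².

20.4 m/s

Bernoulli from surface to hole (P equal, v_surface ≈ 0): v = √(2gh) = √(2×9.8×21.3) = 20.4 m/s.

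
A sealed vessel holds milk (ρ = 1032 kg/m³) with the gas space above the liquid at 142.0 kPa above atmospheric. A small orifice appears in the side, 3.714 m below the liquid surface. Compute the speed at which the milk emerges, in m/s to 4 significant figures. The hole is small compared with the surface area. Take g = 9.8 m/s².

Take point 1 at the surface (v₁ ≈ 0) and point 2 at the hole (at atmospheric pressure). Bernoulli: P₁ + ρg h = P_atm + ½ρv₂².
With P₁ − P_atm = 142000 Pa, v₂ = √(2gh + 2ΔP/ρ) = √(2·9.8·3.714 + 2·142000/1032) = 18.65 m/s.

v ≈ 18.65 m/s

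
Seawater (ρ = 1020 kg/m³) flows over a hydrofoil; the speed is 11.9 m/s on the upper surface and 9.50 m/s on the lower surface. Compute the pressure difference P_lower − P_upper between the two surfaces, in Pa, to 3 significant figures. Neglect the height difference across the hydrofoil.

ΔP ≈ 26200 Pa

Bernoulli (same height): P_lower − P_upper = ½ρ(v_upper² − v_lower²).
ΔP = ½·1020·(11.9² − 9.50²) = 26200 Pa.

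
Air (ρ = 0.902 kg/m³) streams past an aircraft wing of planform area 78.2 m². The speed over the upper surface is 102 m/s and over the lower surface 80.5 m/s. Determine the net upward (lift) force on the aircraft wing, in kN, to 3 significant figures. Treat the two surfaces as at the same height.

From P + ½ρv² = const at equal height, P_low − P_up = ½ρ(v_up² − v_low²).
ΔP = ½·0.902·(102² − 80.5²) = 1770 Pa.
Lift = ΔP · A = 1770 × 78.2 = 138000 N.

F ≈ 138 kN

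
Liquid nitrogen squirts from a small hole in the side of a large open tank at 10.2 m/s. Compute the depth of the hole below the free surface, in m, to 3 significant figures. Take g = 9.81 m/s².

For a small hole in a large open tank, ½v² = gh, giving h = v²/(2g).
h = 10.2²/(2·9.81) = 104/19.62 = 5.30 m.

5.30 m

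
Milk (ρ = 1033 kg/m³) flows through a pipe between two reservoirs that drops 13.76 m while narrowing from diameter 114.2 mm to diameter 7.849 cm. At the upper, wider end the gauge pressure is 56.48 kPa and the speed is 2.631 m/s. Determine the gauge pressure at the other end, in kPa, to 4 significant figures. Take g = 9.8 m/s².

Mass conservation (A₁v₁ = A₂v₂) gives v₂ = 2.631 × 102.4/48.39 = 5.570 m/s.
Bernoulli: P₁ + ½ρv₁² + ρg h₁ = P₂ + ½ρv₂² + ρg h₂, so P₂ = P₁ + ½ρ(v₁² − v₂²) − ρg(h₂ − h₁).
P₂ = 56480 + ½·1033·(2.631² − 5.570²) − 1033·9.8·(−13.76) = 56480 + (-12450) − (-139300) = 183300 Pa.

P₂ = 183.3 kPa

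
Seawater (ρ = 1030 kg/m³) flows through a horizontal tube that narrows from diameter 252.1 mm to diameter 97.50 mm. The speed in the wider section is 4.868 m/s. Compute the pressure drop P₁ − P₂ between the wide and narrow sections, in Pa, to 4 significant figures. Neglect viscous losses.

ΔP ≈ 533300 Pa

The volume flow rate is constant, so v₂ = (A₁/A₂)v₁ = (499.2/74.66)·4.868 = 32.55 m/s.
With no height change, Bernoulli's equation is P₁ + ½ρv₁² = P₂ + ½ρv₂².
P₁ − P₂ = ½·1030·(32.55² − 4.868²) = ½·1030·1035 = 533300 Pa.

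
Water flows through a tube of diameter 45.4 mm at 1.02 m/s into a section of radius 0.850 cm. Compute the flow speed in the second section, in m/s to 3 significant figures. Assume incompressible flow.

The volume flow rate is constant, so v₂ = (A₁/A₂)v₁ = (16.2/2.27)·1.02 = 7.27 m/s.

v₂ ≈ 7.27 m/s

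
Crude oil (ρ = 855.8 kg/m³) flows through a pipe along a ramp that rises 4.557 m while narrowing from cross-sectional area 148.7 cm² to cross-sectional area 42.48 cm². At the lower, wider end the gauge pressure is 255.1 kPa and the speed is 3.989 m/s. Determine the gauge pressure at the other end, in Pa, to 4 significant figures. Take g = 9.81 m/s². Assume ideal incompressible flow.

P₂ = 140200 Pa

The volume flow rate is constant, so v₂ = (A₁/A₂)v₁ = (148.7/42.48)·3.989 = 13.96 m/s.
Applying Bernoulli between the two ends and solving for P₂: P₂ = P₁ + ½ρ(v₁² − v₂²) − ρgΔh.
P₂ = 255100 + ½·855.8·(3.989² − 13.96²) − 855.8·9.81·(+4.557) = 255100 + (-76620) − (38260) = 140200 Pa.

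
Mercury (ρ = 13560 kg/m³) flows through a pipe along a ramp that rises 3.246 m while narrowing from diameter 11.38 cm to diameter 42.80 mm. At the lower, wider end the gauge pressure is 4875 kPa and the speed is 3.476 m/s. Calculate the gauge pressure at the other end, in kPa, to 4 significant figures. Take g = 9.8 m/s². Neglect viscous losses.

P₂ = 431.2 kPa

By continuity, v₂ = v₁·A₁/A₂ = 3.476·(101.7/14.39) = 24.57 m/s.
Applying Bernoulli between the two ends and solving for P₂: P₂ = P₁ + ½ρ(v₁² − v₂²) − ρgΔh.
P₂ = 4875000 + ½·13560·(3.476² − 24.57²) − 13560·9.8·(+3.246) = 4875000 + (-4012000) − (431400) = 431200 Pa.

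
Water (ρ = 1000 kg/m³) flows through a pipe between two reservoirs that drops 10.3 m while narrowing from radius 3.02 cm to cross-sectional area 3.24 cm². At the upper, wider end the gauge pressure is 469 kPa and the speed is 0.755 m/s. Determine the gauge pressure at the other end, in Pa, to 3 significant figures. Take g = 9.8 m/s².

Mass conservation (A₁v₁ = A₂v₂) gives v₂ = 0.755 × 28.7/3.24 = 6.68 m/s.
Energy conservation along the streamline gives P₂ = P₁ − ½ρ(v₂² − v₁²) − ρg(h₂ − h₁).
P₂ = 469000 + ½·1000·(0.755² − 6.68²) − 1000·9.8·(−10.3) = 469000 + (-22000) − (-101000) = 548000 Pa.

548000 Pa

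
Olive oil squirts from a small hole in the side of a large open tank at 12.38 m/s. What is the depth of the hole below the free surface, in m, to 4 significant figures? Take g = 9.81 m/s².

Inverting v = √(2gh) gives h = v² / 2g.
h = 12.38²/(2·9.81) = 153.3/19.62 = 7.812 m.

h ≈ 7.812 m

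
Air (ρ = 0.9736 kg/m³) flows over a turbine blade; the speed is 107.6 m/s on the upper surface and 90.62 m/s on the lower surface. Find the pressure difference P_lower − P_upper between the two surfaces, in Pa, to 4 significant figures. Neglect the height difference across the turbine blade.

Bernoulli (same height): P_lower − P_upper = ½ρ(v_upper² − v_lower²).
ΔP = ½·0.9736·(107.6² − 90.62²) = 1638 Pa.

ΔP ≈ 1638 Pa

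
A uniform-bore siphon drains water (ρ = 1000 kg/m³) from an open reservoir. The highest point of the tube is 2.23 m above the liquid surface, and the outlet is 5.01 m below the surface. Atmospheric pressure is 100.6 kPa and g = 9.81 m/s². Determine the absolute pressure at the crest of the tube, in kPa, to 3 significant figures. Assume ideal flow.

From the surface to the outlet (both open to atmosphere, surface at rest): v = √(2g·h_out) = √(2·9.81·5.01) = 9.91 m/s.
The bore is uniform, so the speed at the crest is the same v. Bernoulli surface→crest: P_atm = P_top + ½ρv² + ρg·h_top.
P_top = 100600 − ½·1000·9.91² − 1000·9.81·2.23 = 29600 Pa.

29.6 kPa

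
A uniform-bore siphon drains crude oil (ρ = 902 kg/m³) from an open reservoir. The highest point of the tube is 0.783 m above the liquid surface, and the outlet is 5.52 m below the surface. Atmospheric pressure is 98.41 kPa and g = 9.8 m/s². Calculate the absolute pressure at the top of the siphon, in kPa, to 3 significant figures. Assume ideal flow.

Bernoulli surface→outlet gives ½v² = g·h_out, so v = √(2·9.8·5.52) = 10.4 m/s.
Continuity keeps v the same throughout the tube; from surface to crest, P_atm + 0 = P_top + ½ρv² + ρg·h_top.
P_top = 98410 − ½·902·10.4² − 902·9.8·0.783 = 42700 Pa.

42.7 kPa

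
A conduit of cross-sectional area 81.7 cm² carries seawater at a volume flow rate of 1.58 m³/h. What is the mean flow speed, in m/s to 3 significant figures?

Q = 1.58 m³/h = 0.000439 m³/s.
v = Q/A = 0.000439 / 0.00817 = 0.0537 m/s.

v = 0.0537 m/s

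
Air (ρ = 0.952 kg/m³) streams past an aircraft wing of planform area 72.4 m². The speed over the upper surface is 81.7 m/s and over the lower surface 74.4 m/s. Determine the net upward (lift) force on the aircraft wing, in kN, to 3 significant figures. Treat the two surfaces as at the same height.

F = 39.3 kN

The faster flow above has the lower pressure; Bernoulli (same height) gives ΔP = ½ρ(v_up² − v_low²).
ΔP = ½·0.952·(81.7² − 74.4²) = 542 Pa.
Lift = ΔP · A = 542 × 72.4 = 39300 N.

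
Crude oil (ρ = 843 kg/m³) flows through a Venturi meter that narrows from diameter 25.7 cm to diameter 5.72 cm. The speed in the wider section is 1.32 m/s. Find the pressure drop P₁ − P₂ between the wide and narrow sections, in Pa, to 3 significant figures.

ΔP ≈ 299000 Pa

By continuity, v₂ = v₁·A₁/A₂ = 1.32·(519/25.7) = 26.6 m/s.
Bernoulli (h₁ = h₂): P₁ − P₂ = ½ρ(v₂² − v₁²).
P₁ − P₂ = ½·843·(26.6² − 1.32²) = ½·843·708 = 299000 Pa.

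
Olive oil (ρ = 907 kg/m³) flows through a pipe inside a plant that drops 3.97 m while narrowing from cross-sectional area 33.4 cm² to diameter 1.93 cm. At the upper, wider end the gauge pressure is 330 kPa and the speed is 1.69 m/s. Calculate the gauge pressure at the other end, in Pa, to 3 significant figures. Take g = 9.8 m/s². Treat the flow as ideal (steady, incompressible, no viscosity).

By continuity, v₂ = v₁·A₁/A₂ = 1.69·(33.4/2.93) = 19.3 m/s.
Energy conservation along the streamline gives P₂ = P₁ − ½ρ(v₂² − v₁²) − ρg(h₂ − h₁).
P₂ = 330000 + ½·907·(1.69² − 19.3²) − 907·9.8·(−3.97) = 330000 + (-168000) − (-35300) = 198000 Pa.

P₂ = 198000 Pa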